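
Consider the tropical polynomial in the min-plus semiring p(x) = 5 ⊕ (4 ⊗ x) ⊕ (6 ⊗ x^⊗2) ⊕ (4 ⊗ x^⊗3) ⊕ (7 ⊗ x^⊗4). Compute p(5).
p(5) = 5

A tropical monomial a ⊗ x^⊗i evaluates to a + i · x. Evaluating each term at x = 5:
  Term 0 contributes 5 + 0 · 5 = 5
  Term 1 contributes 4 + 1 · 5 = 9
  Term 2 contributes 6 + 2 · 5 = 16
  Term 3 contributes 4 + 3 · 5 = 19
  Term 4 contributes 7 + 4 · 5 = 27
p(5) = ⊕ of these = min[5, 9, 16, 19, 27] = 5.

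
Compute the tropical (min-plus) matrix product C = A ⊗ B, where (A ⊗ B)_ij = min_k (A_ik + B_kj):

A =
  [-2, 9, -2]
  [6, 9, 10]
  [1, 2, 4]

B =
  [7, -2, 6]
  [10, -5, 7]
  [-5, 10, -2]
A ⊗ B =
  [-7, -4, -4]
  [5, 4, 8]
  [-1, -3, 2]

Apply the min-plus product entry-by-entry:
  C[0][0] = min over k of (A[0][0] + B[0][0] = -2 + 7 = 5, A[0][1] + B[1][0] = 9 + 10 = 19, A[0][2] + B[2][0] = -2 + -5 = -7) = -7 (attained at k = 2)
  C[0][1] = min over k of (A[0][0] + B[0][1] = -2 + -2 = -4, A[0][1] + B[1][1] = 9 + -5 = 4, A[0][2] + B[2][1] = -2 + 10 = 8) = -4 (attained at k = 0)
  C[0][2] = min over k of (A[0][0] + B[0][2] = -2 + 6 = 4, A[0][1] + B[1][2] = 9 + 7 = 16, A[0][2] + B[2][2] = -2 + -2 = -4) = -4 (attained at k = 2)
  C[1][0] = min over k of (A[1][0] + B[0][0] = 6 + 7 = 13, A[1][1] + B[1][0] = 9 + 10 = 19, A[1][2] + B[2][0] = 10 + -5 = 5) = 5 (attained at k = 2)
  C[1][1] = min over k of (A[1][0] + B[0][1] = 6 + -2 = 4, A[1][1] + B[1][1] = 9 + -5 = 4, A[1][2] + B[2][1] = 10 + 10 = 20) = 4 (attained at k = 0)
  C[1][2] = min over k of (A[1][0] + B[0][2] = 6 + 6 = 12, A[1][1] + B[1][2] = 9 + 7 = 16, A[1][2] + B[2][2] = 10 + -2 = 8) = 8 (attained at k = 2)
  C[2][0] = min over k of (A[2][0] + B[0][0] = 1 + 7 = 8, A[2][1] + B[1][0] = 2 + 10 = 12, A[2][2] + B[2][0] = 4 + -5 = -1) = -1 (attained at k = 2)
  C[2][1] = min over k of (A[2][0] + B[0][1] = 1 + -2 = -1, A[2][1] + B[1][1] = 2 + -5 = -3, A[2][2] + B[2][1] = 4 + 10 = 14) = -3 (attained at k = 1)
  C[2][2] = min over k of (A[2][0] + B[0][2] = 1 + 6 = 7, A[2][1] + B[1][2] = 2 + 7 = 9, A[2][2] + B[2][2] = 4 + -2 = 2) = 2 (attained at k = 2)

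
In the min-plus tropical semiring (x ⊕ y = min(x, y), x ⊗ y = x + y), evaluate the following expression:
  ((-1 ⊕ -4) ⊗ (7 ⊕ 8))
((-1 ⊕ -4) ⊗ (7 ⊕ 8)) = 3

Expand innermost to outermost. Recall ⊕ takes the minimum of its arguments and ⊗ takes their sum. Working out the expression ((-1 ⊕ -4) ⊗ (7 ⊕ 8)) gives 3.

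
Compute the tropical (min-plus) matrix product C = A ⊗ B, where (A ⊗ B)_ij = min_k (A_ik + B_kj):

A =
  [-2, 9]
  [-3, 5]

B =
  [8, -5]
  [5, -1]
A ⊗ B =
  [6, -7]
  [5, -8]

Apply the min-plus product entry-by-entry:
  C[0][0] = min over k of (A[0][0] + B[0][0] = -2 + 8 = 6, A[0][1] + B[1][0] = 9 + 5 = 14) = 6 (attained at k = 0)
  C[0][1] = min over k of (A[0][0] + B[0][1] = -2 + -5 = -7, A[0][1] + B[1][1] = 9 + -1 = 8) = -7 (attained at k = 0)
  C[1][0] = min over k of (A[1][0] + B[0][0] = -3 + 8 = 5, A[1][1] + B[1][0] = 5 + 5 = 10) = 5 (attained at k = 0)
  C[1][1] = min over k of (A[1][0] + B[0][1] = -3 + -5 = -8, A[1][1] + B[1][1] = 5 + -1 = 4) = -8 (attained at k = 0)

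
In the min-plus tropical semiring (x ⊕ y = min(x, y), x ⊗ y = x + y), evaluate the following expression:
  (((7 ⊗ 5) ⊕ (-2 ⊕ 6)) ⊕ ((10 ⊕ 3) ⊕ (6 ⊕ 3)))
(((7 ⊗ 5) ⊕ (-2 ⊕ 6)) ⊕ ((10 ⊕ 3) ⊕ (6 ⊕ 3))) = -2

Expand innermost to outermost. Recall ⊕ takes the minimum of its arguments and ⊗ takes their sum. Working out the expression (((7 ⊗ 5) ⊕ (-2 ⊕ 6)) ⊕ ((10 ⊕ 3) ⊕ (6 ⊕ 3))) gives -2.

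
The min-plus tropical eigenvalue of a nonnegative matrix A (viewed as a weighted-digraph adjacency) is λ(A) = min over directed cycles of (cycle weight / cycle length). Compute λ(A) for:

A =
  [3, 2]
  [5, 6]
λ(A) = 3

Enumerate directed cycles and compute their means (weight / length). Sample:
  cycle 0 → 0: weight = 3, length = 1, mean = 3/1 ≈ 3.000
  cycle 1 → 1: weight = 6, length = 1, mean = 6/1 ≈ 6.000
  cycle 0 → 1 → 0: weight = 7, length = 2, mean = 7/2 ≈ 3.500
  cycle 1 → 0 → 1: weight = 7, length = 2, mean = 7/2 ≈ 3.500
Minimum mean = 3.000, attained e.g. along the cycle 0 → 0 with weight 3 and length 1. So λ(A) = 3/1 = 3.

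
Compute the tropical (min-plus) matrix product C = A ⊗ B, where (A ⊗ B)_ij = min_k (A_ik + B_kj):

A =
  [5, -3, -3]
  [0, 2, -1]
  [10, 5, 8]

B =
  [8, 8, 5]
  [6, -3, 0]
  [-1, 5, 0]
A ⊗ B =
  [-4, -6, -3]
  [-2, -1, -1]
  [7, 2, 5]

Apply the min-plus product entry-by-entry:
  C[0][0] = min over k of (A[0][0] + B[0][0] = 5 + 8 = 13, A[0][1] + B[1][0] = -3 + 6 = 3, A[0][2] + B[2][0] = -3 + -1 = -4) = -4 (attained at k = 2)
  C[0][1] = min over k of (A[0][0] + B[0][1] = 5 + 8 = 13, A[0][1] + B[1][1] = -3 + -3 = -6, A[0][2] + B[2][1] = -3 + 5 = 2) = -6 (attained at k = 1)
  C[0][2] = min over k of (A[0][0] + B[0][2] = 5 + 5 = 10, A[0][1] + B[1][2] = -3 + 0 = -3, A[0][2] + B[2][2] = -3 + 0 = -3) = -3 (attained at k = 1)
  C[1][0] = min over k of (A[1][0] + B[0][0] = 0 + 8 = 8, A[1][1] + B[1][0] = 2 + 6 = 8, A[1][2] + B[2][0] = -1 + -1 = -2) = -2 (attained at k = 2)
  C[1][1] = min over k of (A[1][0] + B[0][1] = 0 + 8 = 8, A[1][1] + B[1][1] = 2 + -3 = -1, A[1][2] + B[2][1] = -1 + 5 = 4) = -1 (attained at k = 1)
  C[1][2] = min over k of (A[1][0] + B[0][2] = 0 + 5 = 5, A[1][1] + B[1][2] = 2 + 0 = 2, A[1][2] + B[2][2] = -1 + 0 = -1) = -1 (attained at k = 2)
  C[2][0] = min over k of (A[2][0] + B[0][0] = 10 + 8 = 18, A[2][1] + B[1][0] = 5 + 6 = 11, A[2][2] + B[2][0] = 8 + -1 = 7) = 7 (attained at k = 2)
  C[2][1] = min over k of (A[2][0] + B[0][1] = 10 + 8 = 18, A[2][1] + B[1][1] = 5 + -3 = 2, A[2][2] + B[2][1] = 8 + 5 = 13) = 2 (attained at k = 1)
  C[2][2] = min over k of (A[2][0] + B[0][2] = 10 + 5 = 15, A[2][1] + B[1][2] = 5 + 0 = 5, A[2][2] + B[2][2] = 8 + 0 = 8) = 5 (attained at k = 1)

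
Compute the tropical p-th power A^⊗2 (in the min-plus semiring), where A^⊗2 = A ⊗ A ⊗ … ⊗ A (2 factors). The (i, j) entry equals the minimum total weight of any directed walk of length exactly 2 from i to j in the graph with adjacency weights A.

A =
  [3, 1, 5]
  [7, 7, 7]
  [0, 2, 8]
A^⊗2 =
  [5, 4, 8]
  [7, 8, 12]
  [3, 1, 5]

Each entry (A^⊗2)_ij equals the minimum over all length-2 walks i = v_0 → v_1 → … → v_2 = j of Σ_t A[v_t][v_{t+1}]. For example, for (i, j) = (0, 2) we minimise over 3 possible intermediate vertex sequences; the minimum is 8, attained along the walk 0 → 0 → 2.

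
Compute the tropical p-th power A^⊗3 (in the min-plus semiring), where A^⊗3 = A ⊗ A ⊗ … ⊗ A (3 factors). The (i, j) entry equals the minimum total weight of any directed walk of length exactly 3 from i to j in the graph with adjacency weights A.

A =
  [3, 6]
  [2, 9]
A^⊗3 =
  [9, 12]
  [8, 11]

Each entry (A^⊗3)_ij equals the minimum over all length-3 walks i = v_0 → v_1 → … → v_3 = j of Σ_t A[v_t][v_{t+1}]. For example, for (i, j) = (0, 1) we minimise over 4 possible intermediate vertex sequences; the minimum is 12, attained along the walk 0 → 0 → 0 → 1.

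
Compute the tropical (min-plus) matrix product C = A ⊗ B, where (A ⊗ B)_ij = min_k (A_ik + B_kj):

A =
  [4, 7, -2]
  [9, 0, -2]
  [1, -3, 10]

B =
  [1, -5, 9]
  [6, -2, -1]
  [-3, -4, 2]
A ⊗ B =
  [-5, -6, 0]
  [-5, -6, -1]
  [2, -5, -4]

Apply the min-plus product entry-by-entry:
  C[0][0] = min over k of (A[0][0] + B[0][0] = 4 + 1 = 5, A[0][1] + B[1][0] = 7 + 6 = 13, A[0][2] + B[2][0] = -2 + -3 = -5) = -5 (attained at k = 2)
  C[0][1] = min over k of (A[0][0] + B[0][1] = 4 + -5 = -1, A[0][1] + B[1][1] = 7 + -2 = 5, A[0][2] + B[2][1] = -2 + -4 = -6) = -6 (attained at k = 2)
  C[0][2] = min over k of (A[0][0] + B[0][2] = 4 + 9 = 13, A[0][1] + B[1][2] = 7 + -1 = 6, A[0][2] + B[2][2] = -2 + 2 = 0) = 0 (attained at k = 2)
  C[1][0] = min over k of (A[1][0] + B[0][0] = 9 + 1 = 10, A[1][1] + B[1][0] = 0 + 6 = 6, A[1][2] + B[2][0] = -2 + -3 = -5) = -5 (attained at k = 2)
  C[1][1] = min over k of (A[1][0] + B[0][1] = 9 + -5 = 4, A[1][1] + B[1][1] = 0 + -2 = -2, A[1][2] + B[2][1] = -2 + -4 = -6) = -6 (attained at k = 2)
  C[1][2] = min over k of (A[1][0] + B[0][2] = 9 + 9 = 18, A[1][1] + B[1][2] = 0 + -1 = -1, A[1][2] + B[2][2] = -2 + 2 = 0) = -1 (attained at k = 1)
  C[2][0] = min over k of (A[2][0] + B[0][0] = 1 + 1 = 2, A[2][1] + B[1][0] = -3 + 6 = 3, A[2][2] + B[2][0] = 10 + -3 = 7) = 2 (attained at k = 0)
  C[2][1] = min over k of (A[2][0] + B[0][1] = 1 + -5 = -4, A[2][1] + B[1][1] = -3 + -2 = -5, A[2][2] + B[2][1] = 10 + -4 = 6) = -5 (attained at k = 1)
  C[2][2] = min over k of (A[2][0] + B[0][2] = 1 + 9 = 10, A[2][1] + B[1][2] = -3 + -1 = -4, A[2][2] + B[2][2] = 10 + 2 = 12) = -4 (attained at k = 1)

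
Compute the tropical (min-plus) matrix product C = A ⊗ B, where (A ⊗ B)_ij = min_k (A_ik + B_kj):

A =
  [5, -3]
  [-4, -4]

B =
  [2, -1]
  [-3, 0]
A ⊗ B =
  [-6, -3]
  [-7, -5]

Apply the min-plus product entry-by-entry:
  C[0][0] = min over k of (A[0][0] + B[0][0] = 5 + 2 = 7, A[0][1] + B[1][0] = -3 + -3 = -6) = -6 (attained at k = 1)
  C[0][1] = min over k of (A[0][0] + B[0][1] = 5 + -1 = 4, A[0][1] + B[1][1] = -3 + 0 = -3) = -3 (attained at k = 1)
  C[1][0] = min over k of (A[1][0] + B[0][0] = -4 + 2 = -2, A[1][1] + B[1][0] = -4 + -3 = -7) = -7 (attained at k = 1)
  C[1][1] = min over k of (A[1][0] + B[0][1] = -4 + -1 = -5, A[1][1] + B[1][1] = -4 + 0 = -4) = -5 (attained at k = 0)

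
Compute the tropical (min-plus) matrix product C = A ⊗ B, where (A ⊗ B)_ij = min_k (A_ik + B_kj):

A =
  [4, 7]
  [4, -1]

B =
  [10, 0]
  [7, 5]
A ⊗ B =
  [14, 4]
  [6, 4]

Apply the min-plus product entry-by-entry:
  C[0][0] = min over k of (A[0][0] + B[0][0] = 4 + 10 = 14, A[0][1] + B[1][0] = 7 + 7 = 14) = 14 (attained at k = 0)
  C[0][1] = min over k of (A[0][0] + B[0][1] = 4 + 0 = 4, A[0][1] + B[1][1] = 7 + 5 = 12) = 4 (attained at k = 0)
  C[1][0] = min over k of (A[1][0] + B[0][0] = 4 + 10 = 14, A[1][1] + B[1][0] = -1 + 7 = 6) = 6 (attained at k = 1)
  C[1][1] = min over k of (A[1][0] + B[0][1] = 4 + 0 = 4, A[1][1] + B[1][1] = -1 + 5 = 4) = 4 (attained at k = 0)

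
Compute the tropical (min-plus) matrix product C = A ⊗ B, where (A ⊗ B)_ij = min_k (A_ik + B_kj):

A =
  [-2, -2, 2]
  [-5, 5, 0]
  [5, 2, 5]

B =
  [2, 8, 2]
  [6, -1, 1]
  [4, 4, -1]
A ⊗ B =
  [0, -3, -1]
  [-3, 3, -3]
  [7, 1, 3]

Apply the min-plus product entry-by-entry:
  C[0][0] = min over k of (A[0][0] + B[0][0] = -2 + 2 = 0, A[0][1] + B[1][0] = -2 + 6 = 4, A[0][2] + B[2][0] = 2 + 4 = 6) = 0 (attained at k = 0)
  C[0][1] = min over k of (A[0][0] + B[0][1] = -2 + 8 = 6, A[0][1] + B[1][1] = -2 + -1 = -3, A[0][2] + B[2][1] = 2 + 4 = 6) = -3 (attained at k = 1)
  C[0][2] = min over k of (A[0][0] + B[0][2] = -2 + 2 = 0, A[0][1] + B[1][2] = -2 + 1 = -1, A[0][2] + B[2][2] = 2 + -1 = 1) = -1 (attained at k = 1)
  C[1][0] = min over k of (A[1][0] + B[0][0] = -5 + 2 = -3, A[1][1] + B[1][0] = 5 + 6 = 11, A[1][2] + B[2][0] = 0 + 4 = 4) = -3 (attained at k = 0)
  C[1][1] = min over k of (A[1][0] + B[0][1] = -5 + 8 = 3, A[1][1] + B[1][1] = 5 + -1 = 4, A[1][2] + B[2][1] = 0 + 4 = 4) = 3 (attained at k = 0)
  C[1][2] = min over k of (A[1][0] + B[0][2] = -5 + 2 = -3, A[1][1] + B[1][2] = 5 + 1 = 6, A[1][2] + B[2][2] = 0 + -1 = -1) = -3 (attained at k = 0)
  C[2][0] = min over k of (A[2][0] + B[0][0] = 5 + 2 = 7, A[2][1] + B[1][0] = 2 + 6 = 8, A[2][2] + B[2][0] = 5 + 4 = 9) = 7 (attained at k = 0)
  C[2][1] = min over k of (A[2][0] + B[0][1] = 5 + 8 = 13, A[2][1] + B[1][1] = 2 + -1 = 1, A[2][2] + B[2][1] = 5 + 4 = 9) = 1 (attained at k = 1)
  C[2][2] = min over k of (A[2][0] + B[0][2] = 5 + 2 = 7, A[2][1] + B[1][2] = 2 + 1 = 3, A[2][2] + B[2][2] = 5 + -1 = 4) = 3 (attained at k = 1)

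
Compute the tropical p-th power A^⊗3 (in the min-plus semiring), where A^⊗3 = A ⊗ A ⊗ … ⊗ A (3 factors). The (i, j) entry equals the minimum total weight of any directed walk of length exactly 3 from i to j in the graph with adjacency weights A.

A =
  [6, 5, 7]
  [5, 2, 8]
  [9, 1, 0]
A^⊗3 =
  [12, 8, 7]
  [9, 6, 8]
  [6, 1, 0]

Each entry (A^⊗3)_ij equals the minimum over all length-3 walks i = v_0 → v_1 → … → v_3 = j of Σ_t A[v_t][v_{t+1}]. For example, for (i, j) = (0, 2) we minimise over 9 possible intermediate vertex sequences; the minimum is 7, attained along the walk 0 → 2 → 2 → 2.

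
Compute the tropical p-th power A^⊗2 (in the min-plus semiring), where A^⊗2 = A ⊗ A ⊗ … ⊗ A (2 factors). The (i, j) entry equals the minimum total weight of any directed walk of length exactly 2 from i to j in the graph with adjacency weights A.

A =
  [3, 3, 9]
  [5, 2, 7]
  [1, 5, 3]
A^⊗2 =
  [6, 5, 10]
  [7, 4, 9]
  [4, 4, 6]

Each entry (A^⊗2)_ij equals the minimum over all length-2 walks i = v_0 → v_1 → … → v_2 = j of Σ_t A[v_t][v_{t+1}]. For example, for (i, j) = (0, 2) we minimise over 3 possible intermediate vertex sequences; the minimum is 10, attained along the walk 0 → 1 → 2.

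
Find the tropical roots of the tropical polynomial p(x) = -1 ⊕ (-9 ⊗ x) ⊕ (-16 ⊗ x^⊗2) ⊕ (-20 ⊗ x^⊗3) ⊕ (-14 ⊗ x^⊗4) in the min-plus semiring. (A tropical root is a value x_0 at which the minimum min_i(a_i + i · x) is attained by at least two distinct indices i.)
Roots: {-6, 4, 7, 8}

Each tropical root is a break point of the lower envelope of the lines y = a_i + i · x (there are 5 lines, with slopes 0, 1, ..., 4). Only the lines that attain the minimum somewhere contribute to roots; other lines are dominated. Here the surviving (envelope) indices are i = 4, i = 3, i = 2, i = 1, i = 0.
Intersections between consecutive envelope lines give the roots: for adjacent envelope indices i < j the intersection is x = (a_i − a_j) / (j − i). Reading off the sorted break points: {-6, 4, 7, 8}.
Verification: at each break x_0, at least two indices attain the minimum of min_i(a_i + i · x_0).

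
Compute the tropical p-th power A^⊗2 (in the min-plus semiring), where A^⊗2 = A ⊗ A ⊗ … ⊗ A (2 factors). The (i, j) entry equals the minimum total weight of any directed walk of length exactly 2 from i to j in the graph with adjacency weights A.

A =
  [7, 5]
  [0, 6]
A^⊗2 =
  [5, 11]
  [6, 5]

Each entry (A^⊗2)_ij equals the minimum over all length-2 walks i = v_0 → v_1 → … → v_2 = j of Σ_t A[v_t][v_{t+1}]. For example, for (i, j) = (0, 1) we minimise over 2 possible intermediate vertex sequences; the minimum is 11, attained along the walk 0 → 1 → 1.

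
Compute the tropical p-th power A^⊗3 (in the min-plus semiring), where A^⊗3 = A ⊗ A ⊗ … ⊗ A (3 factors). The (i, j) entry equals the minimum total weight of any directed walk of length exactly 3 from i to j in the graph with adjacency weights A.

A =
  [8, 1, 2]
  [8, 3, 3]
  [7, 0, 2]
A^⊗3 =
  [10, 4, 5]
  [11, 5, 6]
  [10, 3, 5]

Each entry (A^⊗3)_ij equals the minimum over all length-3 walks i = v_0 → v_1 → … → v_3 = j of Σ_t A[v_t][v_{t+1}]. For example, for (i, j) = (0, 2) we minimise over 9 possible intermediate vertex sequences; the minimum is 5, attained along the walk 0 → 2 → 1 → 2.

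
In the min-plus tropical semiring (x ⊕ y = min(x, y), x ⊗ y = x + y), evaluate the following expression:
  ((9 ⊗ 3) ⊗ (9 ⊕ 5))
((9 ⊗ 3) ⊗ (9 ⊕ 5)) = 17

Expand innermost to outermost. Recall ⊕ takes the minimum of its arguments and ⊗ takes their sum. Working out the expression ((9 ⊗ 3) ⊗ (9 ⊕ 5)) gives 17.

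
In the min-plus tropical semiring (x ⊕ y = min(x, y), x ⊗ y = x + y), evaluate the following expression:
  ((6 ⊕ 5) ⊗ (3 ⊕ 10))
((6 ⊕ 5) ⊗ (3 ⊕ 10)) = 8

Expand innermost to outermost. Recall ⊕ takes the minimum of its arguments and ⊗ takes their sum. Working out the expression ((6 ⊕ 5) ⊗ (3 ⊕ 10)) gives 8.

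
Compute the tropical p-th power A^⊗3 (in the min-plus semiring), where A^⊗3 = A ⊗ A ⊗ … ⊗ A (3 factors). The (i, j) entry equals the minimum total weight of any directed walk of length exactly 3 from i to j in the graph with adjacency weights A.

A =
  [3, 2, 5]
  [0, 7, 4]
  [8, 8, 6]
A^⊗3 =
  [5, 4, 7]
  [2, 5, 6]
  [10, 10, 13]

Each entry (A^⊗3)_ij equals the minimum over all length-3 walks i = v_0 → v_1 → … → v_3 = j of Σ_t A[v_t][v_{t+1}]. For example, for (i, j) = (0, 2) we minimise over 9 possible intermediate vertex sequences; the minimum is 7, attained along the walk 0 → 1 → 0 → 2.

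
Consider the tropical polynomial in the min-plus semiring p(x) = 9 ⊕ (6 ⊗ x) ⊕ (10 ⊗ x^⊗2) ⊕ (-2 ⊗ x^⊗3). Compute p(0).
p(0) = -2

A tropical monomial a ⊗ x^⊗i evaluates to a + i · x. Evaluating each term at x = 0:
  Term 0 contributes 9 + 0 · 0 = 9
  Term 1 contributes 6 + 1 · 0 = 6
  Term 2 contributes 10 + 2 · 0 = 10
  Term 3 contributes -2 + 3 · 0 = -2
p(0) = ⊕ of these = min[9, 6, 10, -2] = -2.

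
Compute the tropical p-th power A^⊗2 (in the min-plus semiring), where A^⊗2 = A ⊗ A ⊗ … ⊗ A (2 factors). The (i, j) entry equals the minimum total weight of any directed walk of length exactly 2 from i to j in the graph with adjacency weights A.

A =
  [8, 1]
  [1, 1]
A^⊗2 =
  [2, 2]
  [2, 2]

Each entry (A^⊗2)_ij equals the minimum over all length-2 walks i = v_0 → v_1 → … → v_2 = j of Σ_t A[v_t][v_{t+1}]. For example, for (i, j) = (0, 1) we minimise over 2 possible intermediate vertex sequences; the minimum is 2, attained along the walk 0 → 1 → 1.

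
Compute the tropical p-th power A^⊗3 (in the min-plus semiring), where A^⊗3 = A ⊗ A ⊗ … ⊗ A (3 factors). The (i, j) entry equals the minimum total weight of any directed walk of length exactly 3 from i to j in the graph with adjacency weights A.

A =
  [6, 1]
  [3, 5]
A^⊗3 =
  [9, 5]
  [7, 9]

Each entry (A^⊗3)_ij equals the minimum over all length-3 walks i = v_0 → v_1 → … → v_3 = j of Σ_t A[v_t][v_{t+1}]. For example, for (i, j) = (0, 1) we minimise over 4 possible intermediate vertex sequences; the minimum is 5, attained along the walk 0 → 1 → 0 → 1.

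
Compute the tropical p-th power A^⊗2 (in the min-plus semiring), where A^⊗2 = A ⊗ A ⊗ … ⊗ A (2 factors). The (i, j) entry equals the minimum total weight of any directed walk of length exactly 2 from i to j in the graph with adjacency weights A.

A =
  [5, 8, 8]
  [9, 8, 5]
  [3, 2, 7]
A^⊗2 =
  [10, 10, 13]
  [8, 7, 12]
  [8, 9, 7]

Each entry (A^⊗2)_ij equals the minimum over all length-2 walks i = v_0 → v_1 → … → v_2 = j of Σ_t A[v_t][v_{t+1}]. For example, for (i, j) = (0, 2) we minimise over 3 possible intermediate vertex sequences; the minimum is 13, attained along the walk 0 → 0 → 2.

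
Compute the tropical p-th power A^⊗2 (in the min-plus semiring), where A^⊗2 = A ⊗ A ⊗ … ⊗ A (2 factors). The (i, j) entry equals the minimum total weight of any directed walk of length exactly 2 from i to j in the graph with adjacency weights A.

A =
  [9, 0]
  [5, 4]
A^⊗2 =
  [5, 4]
  [9, 5]

Each entry (A^⊗2)_ij equals the minimum over all length-2 walks i = v_0 → v_1 → … → v_2 = j of Σ_t A[v_t][v_{t+1}]. For example, for (i, j) = (0, 1) we minimise over 2 possible intermediate vertex sequences; the minimum is 4, attained along the walk 0 → 1 → 1.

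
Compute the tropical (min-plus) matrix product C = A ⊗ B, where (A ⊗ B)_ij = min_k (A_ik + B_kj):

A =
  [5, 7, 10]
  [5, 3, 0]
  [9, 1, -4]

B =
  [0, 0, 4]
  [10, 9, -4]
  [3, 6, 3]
A ⊗ B =
  [5, 5, 3]
  [3, 5, -1]
  [-1, 2, -3]

Apply the min-plus product entry-by-entry:
  C[0][0] = min over k of (A[0][0] + B[0][0] = 5 + 0 = 5, A[0][1] + B[1][0] = 7 + 10 = 17, A[0][2] + B[2][0] = 10 + 3 = 13) = 5 (attained at k = 0)
  C[0][1] = min over k of (A[0][0] + B[0][1] = 5 + 0 = 5, A[0][1] + B[1][1] = 7 + 9 = 16, A[0][2] + B[2][1] = 10 + 6 = 16) = 5 (attained at k = 0)
  C[0][2] = min over k of (A[0][0] + B[0][2] = 5 + 4 = 9, A[0][1] + B[1][2] = 7 + -4 = 3, A[0][2] + B[2][2] = 10 + 3 = 13) = 3 (attained at k = 1)
  C[1][0] = min over k of (A[1][0] + B[0][0] = 5 + 0 = 5, A[1][1] + B[1][0] = 3 + 10 = 13, A[1][2] + B[2][0] = 0 + 3 = 3) = 3 (attained at k = 2)
  C[1][1] = min over k of (A[1][0] + B[0][1] = 5 + 0 = 5, A[1][1] + B[1][1] = 3 + 9 = 12, A[1][2] + B[2][1] = 0 + 6 = 6) = 5 (attained at k = 0)
  C[1][2] = min over k of (A[1][0] + B[0][2] = 5 + 4 = 9, A[1][1] + B[1][2] = 3 + -4 = -1, A[1][2] + B[2][2] = 0 + 3 = 3) = -1 (attained at k = 1)
  C[2][0] = min over k of (A[2][0] + B[0][0] = 9 + 0 = 9, A[2][1] + B[1][0] = 1 + 10 = 11, A[2][2] + B[2][0] = -4 + 3 = -1) = -1 (attained at k = 2)
  C[2][1] = min over k of (A[2][0] + B[0][1] = 9 + 0 = 9, A[2][1] + B[1][1] = 1 + 9 = 10, A[2][2] + B[2][1] = -4 + 6 = 2) = 2 (attained at k = 2)
  C[2][2] = min over k of (A[2][0] + B[0][2] = 9 + 4 = 13, A[2][1] + B[1][2] = 1 + -4 = -3, A[2][2] + B[2][2] = -4 + 3 = -1) = -3 (attained at k = 1)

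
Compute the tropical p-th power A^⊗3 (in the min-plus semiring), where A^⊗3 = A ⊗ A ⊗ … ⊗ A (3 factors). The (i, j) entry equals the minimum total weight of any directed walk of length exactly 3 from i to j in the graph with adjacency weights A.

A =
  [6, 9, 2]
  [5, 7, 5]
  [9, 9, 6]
A^⊗3 =
  [16, 17, 13]
  [16, 16, 13]
  [20, 20, 16]

Each entry (A^⊗3)_ij equals the minimum over all length-3 walks i = v_0 → v_1 → … → v_3 = j of Σ_t A[v_t][v_{t+1}]. For example, for (i, j) = (0, 2) we minimise over 9 possible intermediate vertex sequences; the minimum is 13, attained along the walk 0 → 2 → 0 → 2.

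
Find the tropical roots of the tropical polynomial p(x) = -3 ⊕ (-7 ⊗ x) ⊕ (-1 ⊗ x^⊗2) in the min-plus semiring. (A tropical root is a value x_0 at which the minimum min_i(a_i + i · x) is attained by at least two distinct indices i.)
Roots: {-6, 4}

Each tropical root is a break point of the lower envelope of the lines y = a_i + i · x (there are 3 lines, with slopes 0, 1, ..., 2). Only the lines that attain the minimum somewhere contribute to roots; other lines are dominated. Here the surviving (envelope) indices are i = 2, i = 1, i = 0.
Intersections between consecutive envelope lines give the roots: for adjacent envelope indices i < j the intersection is x = (a_i − a_j) / (j − i). Reading off the sorted break points: {-6, 4}.
Verification: at each break x_0, at least two indices attain the minimum of min_i(a_i + i · x_0).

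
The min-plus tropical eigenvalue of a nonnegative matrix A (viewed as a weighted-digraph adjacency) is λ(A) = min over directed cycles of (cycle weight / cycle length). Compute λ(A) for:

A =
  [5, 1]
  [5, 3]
λ(A) = 3

Enumerate directed cycles and compute their means (weight / length). Sample:
  cycle 0 → 0: weight = 5, length = 1, mean = 5/1 ≈ 5.000
  cycle 1 → 1: weight = 3, length = 1, mean = 3/1 ≈ 3.000
  cycle 0 → 1 → 0: weight = 6, length = 2, mean = 6/2 ≈ 3.000
  cycle 1 → 0 → 1: weight = 6, length = 2, mean = 6/2 ≈ 3.000
Minimum mean = 3.000, attained e.g. along the cycle 1 → 1 with weight 3 and length 1. So λ(A) = 3/1 = 3.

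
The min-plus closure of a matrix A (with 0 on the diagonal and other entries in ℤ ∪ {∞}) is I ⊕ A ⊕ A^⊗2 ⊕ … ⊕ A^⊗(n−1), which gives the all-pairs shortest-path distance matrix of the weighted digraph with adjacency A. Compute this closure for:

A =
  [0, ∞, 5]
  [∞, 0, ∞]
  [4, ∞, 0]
Closure =
  [0, ∞, 5]
  [∞, 0, ∞]
  [4, ∞, 0]

This is the Floyd-Warshall all-pairs shortest-path computation. For each intermediate vertex k = 0, 1, …, 2, update dist[i][j] ← min(dist[i][j], dist[i][k] + dist[k][j]). The final matrix gives, for each (i, j), the minimum total weight of any directed path from i to j (possibly empty when i = j).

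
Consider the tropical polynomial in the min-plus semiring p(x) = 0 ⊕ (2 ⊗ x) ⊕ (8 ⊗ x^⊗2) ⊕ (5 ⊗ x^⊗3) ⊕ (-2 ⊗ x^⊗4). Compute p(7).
p(7) = 0

A tropical monomial a ⊗ x^⊗i evaluates to a + i · x. Evaluating each term at x = 7:
  Term 0 contributes 0 + 0 · 7 = 0
  Term 1 contributes 2 + 1 · 7 = 9
  Term 2 contributes 8 + 2 · 7 = 22
  Term 3 contributes 5 + 3 · 7 = 26
  Term 4 contributes -2 + 4 · 7 = 26
p(7) = ⊕ of these = min[0, 9, 22, 26, 26] = 0.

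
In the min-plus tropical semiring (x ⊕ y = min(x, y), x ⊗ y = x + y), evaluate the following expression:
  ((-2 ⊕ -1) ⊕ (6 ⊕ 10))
((-2 ⊕ -1) ⊕ (6 ⊕ 10)) = -2

Expand innermost to outermost. Recall ⊕ takes the minimum of its arguments and ⊗ takes their sum. Working out the expression ((-2 ⊕ -1) ⊕ (6 ⊕ 10)) gives -2.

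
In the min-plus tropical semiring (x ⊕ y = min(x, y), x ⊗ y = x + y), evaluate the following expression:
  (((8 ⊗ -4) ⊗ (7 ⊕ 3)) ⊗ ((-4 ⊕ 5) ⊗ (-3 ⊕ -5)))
(((8 ⊗ -4) ⊗ (7 ⊕ 3)) ⊗ ((-4 ⊕ 5) ⊗ (-3 ⊕ -5))) = -2

Expand innermost to outermost. Recall ⊕ takes the minimum of its arguments and ⊗ takes their sum. Working out the expression (((8 ⊗ -4) ⊗ (7 ⊕ 3)) ⊗ ((-4 ⊕ 5) ⊗ (-3 ⊕ -5))) gives -2.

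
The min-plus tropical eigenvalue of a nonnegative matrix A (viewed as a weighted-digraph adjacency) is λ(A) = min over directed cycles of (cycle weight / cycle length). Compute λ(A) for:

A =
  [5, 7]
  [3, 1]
λ(A) = 1

Enumerate directed cycles and compute their means (weight / length). Sample:
  cycle 0 → 0: weight = 5, length = 1, mean = 5/1 ≈ 5.000
  cycle 1 → 1: weight = 1, length = 1, mean = 1/1 ≈ 1.000
  cycle 0 → 1 → 0: weight = 10, length = 2, mean = 10/2 ≈ 5.000
  cycle 1 → 0 → 1: weight = 10, length = 2, mean = 10/2 ≈ 5.000
Minimum mean = 1.000, attained e.g. along the cycle 1 → 1 with weight 1 and length 1. So λ(A) = 1/1 = 1.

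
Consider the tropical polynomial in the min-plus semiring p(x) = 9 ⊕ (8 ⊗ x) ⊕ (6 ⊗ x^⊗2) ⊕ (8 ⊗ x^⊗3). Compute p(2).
p(2) = 9

A tropical monomial a ⊗ x^⊗i evaluates to a + i · x. Evaluating each term at x = 2:
  Term 0 contributes 9 + 0 · 2 = 9
  Term 1 contributes 8 + 1 · 2 = 10
  Term 2 contributes 6 + 2 · 2 = 10
  Term 3 contributes 8 + 3 · 2 = 14
p(2) = ⊕ of these = min[9, 10, 10, 14] = 9.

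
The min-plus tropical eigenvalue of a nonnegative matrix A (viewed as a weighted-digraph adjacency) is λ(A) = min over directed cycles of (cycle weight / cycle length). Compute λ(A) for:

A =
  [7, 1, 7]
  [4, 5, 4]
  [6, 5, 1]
λ(A) = 1

Enumerate directed cycles and compute their means (weight / length). Sample:
  cycle 0 → 0: weight = 7, length = 1, mean = 7/1 ≈ 7.000
  cycle 1 → 1: weight = 5, length = 1, mean = 5/1 ≈ 5.000
  cycle 2 → 2: weight = 1, length = 1, mean = 1/1 ≈ 1.000
  cycle 0 → 1 → 0: weight = 5, length = 2, mean = 5/2 ≈ 2.500
  cycle 0 → 2 → 0: weight = 13, length = 2, mean = 13/2 ≈ 6.500
  cycle 1 → 0 → 1: weight = 5, length = 2, mean = 5/2 ≈ 2.500
Minimum mean = 1.000, attained e.g. along the cycle 2 → 2 with weight 1 and length 1. So λ(A) = 1/1 = 1.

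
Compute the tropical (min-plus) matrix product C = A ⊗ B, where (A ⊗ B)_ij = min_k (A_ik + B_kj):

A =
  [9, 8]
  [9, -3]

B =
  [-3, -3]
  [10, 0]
A ⊗ B =
  [6, 6]
  [6, -3]

Apply the min-plus product entry-by-entry:
  C[0][0] = min over k of (A[0][0] + B[0][0] = 9 + -3 = 6, A[0][1] + B[1][0] = 8 + 10 = 18) = 6 (attained at k = 0)
  C[0][1] = min over k of (A[0][0] + B[0][1] = 9 + -3 = 6, A[0][1] + B[1][1] = 8 + 0 = 8) = 6 (attained at k = 0)
  C[1][0] = min over k of (A[1][0] + B[0][0] = 9 + -3 = 6, A[1][1] + B[1][0] = -3 + 10 = 7) = 6 (attained at k = 0)
  C[1][1] = min over k of (A[1][0] + B[0][1] = 9 + -3 = 6, A[1][1] + B[1][1] = -3 + 0 = -3) = -3 (attained at k = 1)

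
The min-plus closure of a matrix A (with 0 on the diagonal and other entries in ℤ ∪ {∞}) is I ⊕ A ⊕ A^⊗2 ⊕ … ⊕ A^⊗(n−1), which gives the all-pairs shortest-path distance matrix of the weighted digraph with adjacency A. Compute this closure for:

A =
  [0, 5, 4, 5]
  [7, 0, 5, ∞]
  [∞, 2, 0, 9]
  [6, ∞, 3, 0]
Closure =
  [0, 5, 4, 5]
  [7, 0, 5, 12]
  [9, 2, 0, 9]
  [6, 5, 3, 0]

This is the Floyd-Warshall all-pairs shortest-path computation. For each intermediate vertex k = 0, 1, …, 3, update dist[i][j] ← min(dist[i][j], dist[i][k] + dist[k][j]). The final matrix gives, for each (i, j), the minimum total weight of any directed path from i to j (possibly empty when i = j).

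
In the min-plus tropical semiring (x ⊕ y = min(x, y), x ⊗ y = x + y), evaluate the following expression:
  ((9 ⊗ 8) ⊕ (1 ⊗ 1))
((9 ⊗ 8) ⊕ (1 ⊗ 1)) = 2

Expand innermost to outermost. Recall ⊕ takes the minimum of its arguments and ⊗ takes their sum. Working out the expression ((9 ⊗ 8) ⊕ (1 ⊗ 1)) gives 2.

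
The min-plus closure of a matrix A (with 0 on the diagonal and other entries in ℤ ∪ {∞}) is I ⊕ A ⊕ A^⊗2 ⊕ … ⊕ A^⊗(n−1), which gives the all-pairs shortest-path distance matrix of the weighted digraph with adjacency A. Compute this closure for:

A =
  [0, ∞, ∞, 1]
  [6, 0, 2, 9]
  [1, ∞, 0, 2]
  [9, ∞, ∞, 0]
Closure =
  [0, ∞, ∞, 1]
  [3, 0, 2, 4]
  [1, ∞, 0, 2]
  [9, ∞, ∞, 0]

This is the Floyd-Warshall all-pairs shortest-path computation. For each intermediate vertex k = 0, 1, …, 3, update dist[i][j] ← min(dist[i][j], dist[i][k] + dist[k][j]). The final matrix gives, for each (i, j), the minimum total weight of any directed path from i to j (possibly empty when i = j).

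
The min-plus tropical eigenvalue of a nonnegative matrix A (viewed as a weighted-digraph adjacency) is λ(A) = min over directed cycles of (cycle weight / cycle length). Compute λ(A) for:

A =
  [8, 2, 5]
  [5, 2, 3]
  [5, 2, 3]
λ(A) = 2

Enumerate directed cycles and compute their means (weight / length). Sample:
  cycle 0 → 0: weight = 8, length = 1, mean = 8/1 ≈ 8.000
  cycle 1 → 1: weight = 2, length = 1, mean = 2/1 ≈ 2.000
  cycle 2 → 2: weight = 3, length = 1, mean = 3/1 ≈ 3.000
  cycle 0 → 1 → 0: weight = 7, length = 2, mean = 7/2 ≈ 3.500
  cycle 0 → 2 → 0: weight = 10, length = 2, mean = 10/2 ≈ 5.000
  cycle 1 → 0 → 1: weight = 7, length = 2, mean = 7/2 ≈ 3.500
Minimum mean = 2.000, attained e.g. along the cycle 1 → 1 with weight 2 and length 1. So λ(A) = 2/1 = 2.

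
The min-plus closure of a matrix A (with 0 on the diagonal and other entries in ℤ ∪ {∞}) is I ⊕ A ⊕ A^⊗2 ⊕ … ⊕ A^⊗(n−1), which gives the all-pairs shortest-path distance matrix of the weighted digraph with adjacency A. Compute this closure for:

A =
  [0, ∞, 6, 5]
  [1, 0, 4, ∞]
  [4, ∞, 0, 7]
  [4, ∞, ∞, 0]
Closure =
  [0, ∞, 6, 5]
  [1, 0, 4, 6]
  [4, ∞, 0, 7]
  [4, ∞, 10, 0]

This is the Floyd-Warshall all-pairs shortest-path computation. For each intermediate vertex k = 0, 1, …, 3, update dist[i][j] ← min(dist[i][j], dist[i][k] + dist[k][j]). The final matrix gives, for each (i, j), the minimum total weight of any directed path from i to j (possibly empty when i = j).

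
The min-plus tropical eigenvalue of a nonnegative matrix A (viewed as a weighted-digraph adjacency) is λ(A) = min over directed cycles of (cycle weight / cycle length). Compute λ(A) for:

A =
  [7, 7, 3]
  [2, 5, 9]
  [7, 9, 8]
λ(A) = 9/2

Enumerate directed cycles and compute their means (weight / length). Sample:
  cycle 0 → 0: weight = 7, length = 1, mean = 7/1 ≈ 7.000
  cycle 1 → 1: weight = 5, length = 1, mean = 5/1 ≈ 5.000
  cycle 2 → 2: weight = 8, length = 1, mean = 8/1 ≈ 8.000
  cycle 0 → 1 → 0: weight = 9, length = 2, mean = 9/2 ≈ 4.500
  cycle 0 → 2 → 0: weight = 10, length = 2, mean = 10/2 ≈ 5.000
  cycle 1 → 0 → 1: weight = 9, length = 2, mean = 9/2 ≈ 4.500
Minimum mean = 4.500, attained e.g. along the cycle 0 → 1 → 0 with weight 9 and length 2. So λ(A) = 9/2 = 9/2.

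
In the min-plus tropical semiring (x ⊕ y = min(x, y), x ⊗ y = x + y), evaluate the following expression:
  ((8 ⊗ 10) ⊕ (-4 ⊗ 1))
((8 ⊗ 10) ⊕ (-4 ⊗ 1)) = -3

Expand innermost to outermost. Recall ⊕ takes the minimum of its arguments and ⊗ takes their sum. Working out the expression ((8 ⊗ 10) ⊕ (-4 ⊗ 1)) gives -3.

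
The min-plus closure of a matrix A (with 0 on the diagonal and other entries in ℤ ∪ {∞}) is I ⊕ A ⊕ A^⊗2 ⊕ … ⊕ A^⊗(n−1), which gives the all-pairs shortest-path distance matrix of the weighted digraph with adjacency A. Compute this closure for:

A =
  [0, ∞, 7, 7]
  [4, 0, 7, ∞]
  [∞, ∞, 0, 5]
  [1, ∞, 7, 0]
Closure =
  [0, ∞, 7, 7]
  [4, 0, 7, 11]
  [6, ∞, 0, 5]
  [1, ∞, 7, 0]

This is the Floyd-Warshall all-pairs shortest-path computation. For each intermediate vertex k = 0, 1, …, 3, update dist[i][j] ← min(dist[i][j], dist[i][k] + dist[k][j]). The final matrix gives, for each (i, j), the minimum total weight of any directed path from i to j (possibly empty when i = j).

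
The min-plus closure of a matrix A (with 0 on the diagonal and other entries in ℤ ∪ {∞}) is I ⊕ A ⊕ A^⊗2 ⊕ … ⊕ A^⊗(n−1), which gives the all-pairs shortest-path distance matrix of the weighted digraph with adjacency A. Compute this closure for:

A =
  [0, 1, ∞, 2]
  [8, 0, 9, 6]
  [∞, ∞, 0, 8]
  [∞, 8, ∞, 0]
Closure =
  [0, 1, 10, 2]
  [8, 0, 9, 6]
  [24, 16, 0, 8]
  [16, 8, 17, 0]

This is the Floyd-Warshall all-pairs shortest-path computation. For each intermediate vertex k = 0, 1, …, 3, update dist[i][j] ← min(dist[i][j], dist[i][k] + dist[k][j]). The final matrix gives, for each (i, j), the minimum total weight of any directed path from i to j (possibly empty when i = j).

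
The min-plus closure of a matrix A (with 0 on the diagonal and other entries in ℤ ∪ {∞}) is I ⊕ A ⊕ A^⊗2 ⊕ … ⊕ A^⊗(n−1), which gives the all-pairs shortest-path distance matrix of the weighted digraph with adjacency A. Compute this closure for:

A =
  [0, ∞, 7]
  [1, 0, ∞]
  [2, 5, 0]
Closure =
  [0, 12, 7]
  [1, 0, 8]
  [2, 5, 0]

This is the Floyd-Warshall all-pairs shortest-path computation. For each intermediate vertex k = 0, 1, …, 2, update dist[i][j] ← min(dist[i][j], dist[i][k] + dist[k][j]). The final matrix gives, for each (i, j), the minimum total weight of any directed path from i to j (possibly empty when i = j).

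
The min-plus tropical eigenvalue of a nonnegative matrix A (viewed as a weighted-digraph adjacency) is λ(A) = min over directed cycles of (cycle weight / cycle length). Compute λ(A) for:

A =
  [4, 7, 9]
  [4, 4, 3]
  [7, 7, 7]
λ(A) = 4

Enumerate directed cycles and compute their means (weight / length). Sample:
  cycle 0 → 0: weight = 4, length = 1, mean = 4/1 ≈ 4.000
  cycle 1 → 1: weight = 4, length = 1, mean = 4/1 ≈ 4.000
  cycle 2 → 2: weight = 7, length = 1, mean = 7/1 ≈ 7.000
  cycle 0 → 1 → 0: weight = 11, length = 2, mean = 11/2 ≈ 5.500
  cycle 0 → 2 → 0: weight = 16, length = 2, mean = 16/2 ≈ 8.000
  cycle 1 → 0 → 1: weight = 11, length = 2, mean = 11/2 ≈ 5.500
Minimum mean = 4.000, attained e.g. along the cycle 0 → 0 with weight 4 and length 1. So λ(A) = 4/1 = 4.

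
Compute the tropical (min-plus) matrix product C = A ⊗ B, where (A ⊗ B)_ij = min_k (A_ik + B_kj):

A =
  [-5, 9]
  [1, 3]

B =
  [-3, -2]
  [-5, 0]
A ⊗ B =
  [-8, -7]
  [-2, -1]

Apply the min-plus product entry-by-entry:
  C[0][0] = min over k of (A[0][0] + B[0][0] = -5 + -3 = -8, A[0][1] + B[1][0] = 9 + -5 = 4) = -8 (attained at k = 0)
  C[0][1] = min over k of (A[0][0] + B[0][1] = -5 + -2 = -7, A[0][1] + B[1][1] = 9 + 0 = 9) = -7 (attained at k = 0)
  C[1][0] = min over k of (A[1][0] + B[0][0] = 1 + -3 = -2, A[1][1] + B[1][0] = 3 + -5 = -2) = -2 (attained at k = 0)
  C[1][1] = min over k of (A[1][0] + B[0][1] = 1 + -2 = -1, A[1][1] + B[1][1] = 3 + 0 = 3) = -1 (attained at k = 0)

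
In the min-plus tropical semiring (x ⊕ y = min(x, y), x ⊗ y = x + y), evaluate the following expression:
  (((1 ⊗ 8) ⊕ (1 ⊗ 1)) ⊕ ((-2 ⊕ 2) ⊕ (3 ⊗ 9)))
(((1 ⊗ 8) ⊕ (1 ⊗ 1)) ⊕ ((-2 ⊕ 2) ⊕ (3 ⊗ 9))) = -2

Expand innermost to outermost. Recall ⊕ takes the minimum of its arguments and ⊗ takes their sum. Working out the expression (((1 ⊗ 8) ⊕ (1 ⊗ 1)) ⊕ ((-2 ⊕ 2) ⊕ (3 ⊗ 9))) gives -2.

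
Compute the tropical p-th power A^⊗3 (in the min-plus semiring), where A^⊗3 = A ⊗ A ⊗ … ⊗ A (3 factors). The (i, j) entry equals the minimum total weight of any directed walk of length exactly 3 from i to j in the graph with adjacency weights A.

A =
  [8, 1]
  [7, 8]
A^⊗3 =
  [16, 9]
  [15, 16]

Each entry (A^⊗3)_ij equals the minimum over all length-3 walks i = v_0 → v_1 → … → v_3 = j of Σ_t A[v_t][v_{t+1}]. For example, for (i, j) = (0, 1) we minimise over 4 possible intermediate vertex sequences; the minimum is 9, attained along the walk 0 → 1 → 0 → 1.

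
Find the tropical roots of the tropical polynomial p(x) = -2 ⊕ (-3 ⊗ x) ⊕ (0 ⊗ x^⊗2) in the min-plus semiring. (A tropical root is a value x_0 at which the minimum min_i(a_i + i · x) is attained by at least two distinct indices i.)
Roots: {-3, 1}

Each tropical root is a break point of the lower envelope of the lines y = a_i + i · x (there are 3 lines, with slopes 0, 1, ..., 2). Only the lines that attain the minimum somewhere contribute to roots; other lines are dominated. Here the surviving (envelope) indices are i = 2, i = 1, i = 0.
Intersections between consecutive envelope lines give the roots: for adjacent envelope indices i < j the intersection is x = (a_i − a_j) / (j − i). Reading off the sorted break points: {-3, 1}.
Verification: at each break x_0, at least two indices attain the minimum of min_i(a_i + i · x_0).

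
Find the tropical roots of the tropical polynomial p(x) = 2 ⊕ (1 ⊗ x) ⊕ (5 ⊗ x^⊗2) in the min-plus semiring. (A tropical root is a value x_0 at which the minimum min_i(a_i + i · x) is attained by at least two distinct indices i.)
Roots: {-4, 1}

Each tropical root is a break point of the lower envelope of the lines y = a_i + i · x (there are 3 lines, with slopes 0, 1, ..., 2). Only the lines that attain the minimum somewhere contribute to roots; other lines are dominated. Here the surviving (envelope) indices are i = 2, i = 1, i = 0.
Intersections between consecutive envelope lines give the roots: for adjacent envelope indices i < j the intersection is x = (a_i − a_j) / (j − i). Reading off the sorted break points: {-4, 1}.
Verification: at each break x_0, at least two indices attain the minimum of min_i(a_i + i · x_0).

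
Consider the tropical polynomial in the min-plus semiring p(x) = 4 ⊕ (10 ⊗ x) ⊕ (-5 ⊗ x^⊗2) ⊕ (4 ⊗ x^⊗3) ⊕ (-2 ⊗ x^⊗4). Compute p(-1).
p(-1) = -7

A tropical monomial a ⊗ x^⊗i evaluates to a + i · x. Evaluating each term at x = -1:
  Term 0 contributes 4 + 0 · -1 = 4
  Term 1 contributes 10 + 1 · -1 = 9
  Term 2 contributes -5 + 2 · -1 = -7
  Term 3 contributes 4 + 3 · -1 = 1
  Term 4 contributes -2 + 4 · -1 = -6
p(-1) = ⊕ of these = min[4, 9, -7, 1, -6] = -7.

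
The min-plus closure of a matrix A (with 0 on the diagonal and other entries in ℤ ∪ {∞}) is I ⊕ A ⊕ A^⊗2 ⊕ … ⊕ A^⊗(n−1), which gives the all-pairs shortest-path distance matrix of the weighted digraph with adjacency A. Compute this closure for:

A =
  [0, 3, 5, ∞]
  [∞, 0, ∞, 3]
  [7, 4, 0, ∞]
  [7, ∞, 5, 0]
Closure =
  [0, 3, 5, 6]
  [10, 0, 8, 3]
  [7, 4, 0, 7]
  [7, 9, 5, 0]

This is the Floyd-Warshall all-pairs shortest-path computation. For each intermediate vertex k = 0, 1, …, 3, update dist[i][j] ← min(dist[i][j], dist[i][k] + dist[k][j]). The final matrix gives, for each (i, j), the minimum total weight of any directed path from i to j (possibly empty when i = j).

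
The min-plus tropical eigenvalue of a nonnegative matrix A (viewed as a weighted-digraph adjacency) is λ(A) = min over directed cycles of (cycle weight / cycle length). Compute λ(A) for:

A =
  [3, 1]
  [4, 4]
λ(A) = 5/2

Enumerate directed cycles and compute their means (weight / length). Sample:
  cycle 0 → 0: weight = 3, length = 1, mean = 3/1 ≈ 3.000
  cycle 1 → 1: weight = 4, length = 1, mean = 4/1 ≈ 4.000
  cycle 0 → 1 → 0: weight = 5, length = 2, mean = 5/2 ≈ 2.500
  cycle 1 → 0 → 1: weight = 5, length = 2, mean = 5/2 ≈ 2.500
Minimum mean = 2.500, attained e.g. along the cycle 0 → 1 → 0 with weight 5 and length 2. So λ(A) = 5/2 = 5/2.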